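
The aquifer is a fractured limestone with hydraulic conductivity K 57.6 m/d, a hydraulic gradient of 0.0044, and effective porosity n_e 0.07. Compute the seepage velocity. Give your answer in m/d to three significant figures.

Specific discharge q = 57.6 × 0.0044 = 0.2534 m/d
Average linear velocity = 0.2534 / 0.07 = 3.621 m/d

3.62 m/d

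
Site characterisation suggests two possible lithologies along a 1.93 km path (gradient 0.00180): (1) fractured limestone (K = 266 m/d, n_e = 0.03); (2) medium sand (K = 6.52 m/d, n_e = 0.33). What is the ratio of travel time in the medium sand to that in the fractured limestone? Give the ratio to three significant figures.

Unit 1 (fractured limestone): v = 266×0.0018/0.03 = 15.96 m/d, t = 1930/15.96 = 120.9 d
Unit 2 (medium sand): v = 6.52×0.0018/0.33 = 0.03556 m/d, t = 1930/0.03556 = 54270 d
t(medium sand) / t(fractured limestone) = 54270/120.9 = 449

449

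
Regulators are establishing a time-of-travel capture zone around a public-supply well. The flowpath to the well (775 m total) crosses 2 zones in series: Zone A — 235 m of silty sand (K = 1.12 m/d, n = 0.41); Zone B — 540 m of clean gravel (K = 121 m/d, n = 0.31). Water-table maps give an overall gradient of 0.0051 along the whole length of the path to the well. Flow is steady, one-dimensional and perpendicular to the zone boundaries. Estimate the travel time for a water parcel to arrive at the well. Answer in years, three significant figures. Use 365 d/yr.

Steady 1-D flow in series ⇒ the Darcy flux q is identical in every zone and the zone head losses add (resistances L/K in series).
Σ(L/K) = 235/1.12 + 540/121 = 209.8 + 4.463 = 214.3 d
K_eq = L_total / Σ(L/K) = 775 / 214.3 = 3.617 m/d
q = K_eq · i = 3.617 × 0.0051 = 0.01845 m/d (same in every zone)
Zone A: v = q/n = 0.01845/0.41 = 0.04499 m/d → t_A = 235/0.04499 = 5224 d
Zone B: v = q/n = 0.01845/0.31 = 0.05950 m/d → t_B = 540/0.05950 = 9076 d
Total t = 5224 + 9076 = 14300 d
   = 14300 / 365 = 39.2 yr

39.2 years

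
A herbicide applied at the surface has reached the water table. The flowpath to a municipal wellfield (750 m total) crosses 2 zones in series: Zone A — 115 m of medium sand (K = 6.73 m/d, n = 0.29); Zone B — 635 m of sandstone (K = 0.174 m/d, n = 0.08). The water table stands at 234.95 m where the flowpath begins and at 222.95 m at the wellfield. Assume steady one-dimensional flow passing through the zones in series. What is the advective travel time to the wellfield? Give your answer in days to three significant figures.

25700 days

Total head drop ΔH = 234.95 − 222.95 = 12.00 m
Steady 1-D flow in series ⇒ the Darcy flux q is identical in every zone and the zone head losses add (resistances L/K in series).
Σ(L/K) = 115/6.73 + 635/0.174 = 17.09 + 3649 = 3667 d
q = ΔH / Σ(L/K) = 12.00 / 3667 = 0.003273 m/d (same in every zone)
Zone A: v = q/n = 0.003273/0.29 = 0.01129 m/d → t_A = 115/0.01129 = 10190 d
Zone B: v = q/n = 0.003273/0.08 = 0.04091 m/d → t_B = 635/0.04091 = 15520 d
Total t = 10190 + 15520 = 25710 d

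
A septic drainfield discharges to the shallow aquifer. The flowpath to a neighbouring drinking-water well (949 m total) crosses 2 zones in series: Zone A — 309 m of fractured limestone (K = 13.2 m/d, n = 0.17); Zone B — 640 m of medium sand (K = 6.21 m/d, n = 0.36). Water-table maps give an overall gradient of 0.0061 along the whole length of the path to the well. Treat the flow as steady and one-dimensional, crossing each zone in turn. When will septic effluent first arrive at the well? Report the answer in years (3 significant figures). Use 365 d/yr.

16.9 years

Continuity: the same q passes through each zone, so ΔH = q·Σ(L_j/K_j) — the zones act as resistances in series.
Σ(L/K) = 309/13.2 + 640/6.21 = 23.41 + 103.1 = 126.5 d
K_eq = L_total / Σ(L/K) = 949 / 126.5 = 7.504 m/d
q = K_eq · i = 7.504 × 0.0061 = 0.04577 m/d (same in every zone)
Zone A: v = q/n = 0.04577/0.17 = 0.2693 m/d → t_A = 309/0.2693 = 1148 d
Zone B: v = q/n = 0.04577/0.36 = 0.1271 m/d → t_B = 640/0.1271 = 5033 d
Total t = 1148 + 5033 = 6181 d
   = 6181 / 365 = 16.9 yr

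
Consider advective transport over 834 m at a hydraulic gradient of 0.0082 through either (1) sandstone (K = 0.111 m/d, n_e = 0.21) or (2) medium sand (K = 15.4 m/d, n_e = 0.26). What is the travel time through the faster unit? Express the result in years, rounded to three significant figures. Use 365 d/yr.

4.70 years

Unit 1 (sandstone): v = 0.111×0.0082/0.21 = 0.004334 m/d, t = 834/0.004334 = 192400 d
Unit 2 (medium sand): v = 15.4×0.0082/0.26 = 0.4857 m/d, t = 834/0.4857 = 1717 d
Faster: 1717 d / 365 = 4.70 yr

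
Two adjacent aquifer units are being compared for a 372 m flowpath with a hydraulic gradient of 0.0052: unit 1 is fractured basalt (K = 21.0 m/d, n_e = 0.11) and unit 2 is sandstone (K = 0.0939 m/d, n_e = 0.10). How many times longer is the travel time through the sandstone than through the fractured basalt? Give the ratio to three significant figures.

203

Unit 1 (fractured basalt): v = 21.0×0.0052/0.11 = 0.9927 m/d, t = 372/0.9927 = 374.7 d
Unit 2 (sandstone): v = 0.0939×0.0052/0.10 = 0.004883 m/d, t = 372/0.004883 = 76190 d
t(sandstone) / t(fractured basalt) = 76190/374.7 = 203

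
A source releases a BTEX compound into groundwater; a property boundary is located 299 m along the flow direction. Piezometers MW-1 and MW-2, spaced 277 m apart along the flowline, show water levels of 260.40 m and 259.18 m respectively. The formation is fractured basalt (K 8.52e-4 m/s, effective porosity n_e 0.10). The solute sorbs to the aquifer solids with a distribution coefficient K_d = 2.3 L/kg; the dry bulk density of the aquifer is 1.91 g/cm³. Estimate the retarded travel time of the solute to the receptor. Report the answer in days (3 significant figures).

Hydraulic gradient i = (260.40 − 259.18) / 277 = 1.22 / 277 = 0.004404
K = 8.52e-4 m/s × 86400 s/d = 73.61 m/d
Specific discharge q = 73.61 × 0.004404 = 0.3242 m/d
Seepage velocity v = q / n = 0.3242 / 0.10 = 3.242 m/d
Retardation R = 1 + ρ_b·K_d/n = 1 + 1.91×2.3/0.10 = 44.93
Contaminant velocity v_c = v/R = 3.242/44.93 = 0.07216 m/d
t = L/v_c = 299/0.07216 = 4144 d

4140 days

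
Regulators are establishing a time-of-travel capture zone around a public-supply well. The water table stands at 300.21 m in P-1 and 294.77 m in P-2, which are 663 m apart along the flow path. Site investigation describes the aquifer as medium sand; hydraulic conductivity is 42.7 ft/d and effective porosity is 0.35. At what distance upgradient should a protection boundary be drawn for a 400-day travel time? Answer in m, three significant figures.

122 m

Hydraulic gradient i = (300.21 − 294.77) / 663 = 5.44 / 663 = 0.008205
K = 42.7 ft/d × 0.3048 = 13.01 m/d
Darcy flux q = K·i = 13.01 × 0.008205 = 0.1068 m/d
v = Ki/n = 13.01·0.008205/0.35 = 0.3051 m/d
L = v × T = 0.3051 × 400 = 122.0 m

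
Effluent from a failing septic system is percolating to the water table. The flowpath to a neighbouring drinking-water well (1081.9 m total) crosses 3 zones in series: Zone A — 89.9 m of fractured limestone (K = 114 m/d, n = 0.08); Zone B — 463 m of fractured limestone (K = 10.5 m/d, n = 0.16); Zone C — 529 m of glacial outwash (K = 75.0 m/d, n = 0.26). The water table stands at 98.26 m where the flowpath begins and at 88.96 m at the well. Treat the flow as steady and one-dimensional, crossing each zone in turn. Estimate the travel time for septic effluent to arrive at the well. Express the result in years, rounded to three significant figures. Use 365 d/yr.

3.35 years

Total head drop ΔH = 98.26 − 88.96 = 9.30 m
Continuity: the same q passes through each zone, so ΔH = q·Σ(L_j/K_j) — the zones act as resistances in series.
Σ(L/K) = 89.9/114 + 463/10.5 + 529/75.0 = 0.7886 + 44.10 + 7.053 = 51.94 d
q = ΔH / Σ(L/K) = 9.30 / 51.94 = 0.1791 m/d (same in every zone)
Zone A: v = q/n = 0.1791/0.08 = 2.238 m/d → t_A = 89.9/2.238 = 40.16 d
Zone B: v = q/n = 0.1791/0.16 = 1.119 m/d → t_B = 463/1.119 = 413.7 d
Zone C: v = q/n = 0.1791/0.26 = 0.6887 m/d → t_C = 529/0.6887 = 768.1 d
Total t = 40.16 + 413.7 + 768.1 = 1222 d
   = 1222 / 365 = 3.35 yr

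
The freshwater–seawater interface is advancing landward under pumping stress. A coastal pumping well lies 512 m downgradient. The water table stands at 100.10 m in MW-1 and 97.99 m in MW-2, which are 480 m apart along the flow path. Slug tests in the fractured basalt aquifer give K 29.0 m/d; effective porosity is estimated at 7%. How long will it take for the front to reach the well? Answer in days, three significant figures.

281 days

Hydraulic gradient i = (100.10 − 97.99) / 480 = 2.11 / 480 = 0.004396
Specific discharge q = 29.0 × 0.004396 = 0.1275 m/d
v_s = q/n_e = 0.1275/0.07 = 1.821 m/d
t = L / v = 512 / 1.821 = 281.1 d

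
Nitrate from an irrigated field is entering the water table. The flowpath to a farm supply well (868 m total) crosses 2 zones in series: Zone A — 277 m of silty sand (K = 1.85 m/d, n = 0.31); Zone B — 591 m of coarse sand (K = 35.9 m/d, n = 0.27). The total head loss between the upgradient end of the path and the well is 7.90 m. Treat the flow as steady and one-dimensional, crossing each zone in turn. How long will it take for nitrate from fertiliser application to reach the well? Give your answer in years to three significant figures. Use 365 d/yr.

Steady 1-D flow in series ⇒ the Darcy flux q is identical in every zone and the zone head losses add (resistances L/K in series).
Σ(L/K) = 277/1.85 + 591/35.9 = 149.7 + 16.46 = 166.2 d
q = ΔH / Σ(L/K) = 7.90 / 166.2 = 0.04754 m/d (same in every zone)
Zone A: v = q/n = 0.04754/0.31 = 0.1533 m/d → t_A = 277/0.1533 = 1806 d
Zone B: v = q/n = 0.04754/0.27 = 0.1761 m/d → t_B = 591/0.1761 = 3357 d
Total t = 1806 + 3357 = 5163 d
   = 5163 / 365 = 14.1 yr

14.1 years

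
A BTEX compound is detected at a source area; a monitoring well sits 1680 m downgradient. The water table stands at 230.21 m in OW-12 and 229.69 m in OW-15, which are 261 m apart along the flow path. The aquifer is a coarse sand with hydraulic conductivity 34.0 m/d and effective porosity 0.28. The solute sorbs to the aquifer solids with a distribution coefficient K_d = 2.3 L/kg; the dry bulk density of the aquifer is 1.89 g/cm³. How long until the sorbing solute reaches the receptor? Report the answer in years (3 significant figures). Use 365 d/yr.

Hydraulic gradient i = (230.21 − 229.69) / 261 = 0.52 / 261 = 0.001992
q = Ki = 34.0 × 0.001992 = 0.06774 m/d
Average linear velocity = 0.06774 / 0.28 = 0.2419 m/d
Retardation R = 1 + ρ_b·K_d/n = 1 + 1.89×2.3/0.28 = 16.53
Contaminant velocity v_c = v/R = 0.2419/16.53 = 0.01464 m/d
t = L/v_c = 1680/0.01464 = 114800 d
   = 114800/365 = 314 yr

314 years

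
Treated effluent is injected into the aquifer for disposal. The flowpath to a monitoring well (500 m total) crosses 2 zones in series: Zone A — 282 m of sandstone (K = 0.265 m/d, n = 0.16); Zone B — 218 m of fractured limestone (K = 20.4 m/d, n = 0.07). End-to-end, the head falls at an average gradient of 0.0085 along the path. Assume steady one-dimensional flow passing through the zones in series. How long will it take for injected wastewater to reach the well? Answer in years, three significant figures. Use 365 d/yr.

Steady 1-D flow in series ⇒ the Darcy flux q is identical in every zone and the zone head losses add (resistances L/K in series).
Σ(L/K) = 282/0.265 + 218/20.4 = 1064 + 10.69 = 1075 d
K_eq = L_total / Σ(L/K) = 500 / 1075 = 0.4652 m/d
q = K_eq · i = 0.4652 × 0.0085 = 0.003954 m/d (same in every zone)
Zone A: v = q/n = 0.003954/0.16 = 0.02471 m/d → t_A = 282/0.02471 = 11410 d
Zone B: v = q/n = 0.003954/0.07 = 0.05649 m/d → t_B = 218/0.05649 = 3859 d
Total t = 11410 + 3859 = 15270 d
   = 15270 / 365 = 41.8 yr

41.8 years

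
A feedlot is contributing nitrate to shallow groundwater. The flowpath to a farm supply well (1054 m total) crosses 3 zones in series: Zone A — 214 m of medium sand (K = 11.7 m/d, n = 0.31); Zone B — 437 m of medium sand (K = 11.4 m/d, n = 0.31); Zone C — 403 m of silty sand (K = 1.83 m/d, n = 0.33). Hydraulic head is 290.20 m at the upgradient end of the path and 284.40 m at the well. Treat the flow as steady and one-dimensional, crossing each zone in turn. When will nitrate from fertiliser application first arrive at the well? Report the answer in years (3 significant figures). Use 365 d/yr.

Total head drop ΔH = 290.20 − 284.40 = 5.80 m
Steady 1-D flow in series ⇒ the Darcy flux q is identical in every zone and the zone head losses add (resistances L/K in series).
Σ(L/K) = 214/11.7 + 437/11.4 + 403/1.83 = 18.29 + 38.33 + 220.2 = 276.8 d
q = ΔH / Σ(L/K) = 5.80 / 276.8 = 0.02095 m/d (same in every zone)
Zone A: v = q/n = 0.02095/0.31 = 0.06758 m/d → t_A = 214/0.06758 = 3167 d
Zone B: v = q/n = 0.02095/0.31 = 0.06758 m/d → t_B = 437/0.06758 = 6466 d
Zone C: v = q/n = 0.02095/0.33 = 0.06349 m/d → t_C = 403/0.06349 = 6348 d
Total t = 3167 + 6466 + 6348 = 15980 d
   = 15980 / 365 = 43.8 yr

43.8 years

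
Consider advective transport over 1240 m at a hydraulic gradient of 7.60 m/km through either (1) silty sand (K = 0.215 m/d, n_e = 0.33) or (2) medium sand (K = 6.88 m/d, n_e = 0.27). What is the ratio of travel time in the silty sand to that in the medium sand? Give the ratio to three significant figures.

39.1

Unit 1 (silty sand): v = 0.215×0.0076/0.33 = 0.004952 m/d, t = 1240/0.004952 = 250400 d
Unit 2 (medium sand): v = 6.88×0.0076/0.27 = 0.1937 m/d, t = 1240/0.1937 = 6403 d
t(silty sand) / t(medium sand) = 250400/6403 = 39.1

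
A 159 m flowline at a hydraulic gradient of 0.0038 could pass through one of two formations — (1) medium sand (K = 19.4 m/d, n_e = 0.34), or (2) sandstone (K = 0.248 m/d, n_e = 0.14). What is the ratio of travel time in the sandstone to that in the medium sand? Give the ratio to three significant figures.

Unit 1 (medium sand): v = 19.4×0.0038/0.34 = 0.2168 m/d, t = 159/0.2168 = 733.3 d
Unit 2 (sandstone): v = 0.248×0.0038/0.14 = 0.006731 m/d, t = 159/0.006731 = 23620 d
t(sandstone) / t(medium sand) = 23620/733.3 = 32.2

32.2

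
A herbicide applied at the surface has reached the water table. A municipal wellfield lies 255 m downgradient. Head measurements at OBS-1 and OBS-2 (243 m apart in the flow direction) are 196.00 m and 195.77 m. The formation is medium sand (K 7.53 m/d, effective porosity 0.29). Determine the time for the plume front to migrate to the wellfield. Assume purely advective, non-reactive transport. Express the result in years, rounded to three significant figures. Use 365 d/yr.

Hydraulic gradient i = (196.00 − 195.77) / 243 = 0.23 / 243 = 9.465e-4
Darcy flux q = K·i = 7.53 × 9.465e-4 = 0.007127 m/d
Seepage velocity v = q / n = 0.007127 / 0.29 = 0.02458 m/d
t = L / v = 255 / 0.02458 = 10380 d
   = 10380 / 365 = 28.4 yr

28.4 years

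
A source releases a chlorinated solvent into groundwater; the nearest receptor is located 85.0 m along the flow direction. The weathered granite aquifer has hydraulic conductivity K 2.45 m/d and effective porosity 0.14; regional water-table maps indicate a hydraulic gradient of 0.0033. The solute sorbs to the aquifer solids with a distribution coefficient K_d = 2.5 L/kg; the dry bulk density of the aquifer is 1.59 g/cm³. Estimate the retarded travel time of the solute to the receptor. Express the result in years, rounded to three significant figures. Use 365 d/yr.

119 years

Darcy flux q = K·i = 2.45 × 0.0033 = 0.008085 m/d
Seepage velocity v = q / n = 0.008085 / 0.14 = 0.05775 m/d
Retardation R = 1 + ρ_b·K_d/n = 1 + 1.59×2.5/0.14 = 29.39
Contaminant velocity v_c = v/R = 0.05775/29.39 = 0.001965 m/d
t = L/v_c = 85.0/0.001965 = 43260 d
   = 43260/365 = 119 yr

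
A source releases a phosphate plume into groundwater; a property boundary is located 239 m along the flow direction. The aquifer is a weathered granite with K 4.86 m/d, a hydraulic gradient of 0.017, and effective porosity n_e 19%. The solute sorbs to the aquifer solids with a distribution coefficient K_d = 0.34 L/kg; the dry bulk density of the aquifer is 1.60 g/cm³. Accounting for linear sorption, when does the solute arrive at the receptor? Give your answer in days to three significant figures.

Darcy flux q = K·i = 4.86 × 0.017 = 0.08262 m/d
v = Ki/n = 4.86·0.017/0.19 = 0.4348 m/d
Retardation R = 1 + ρ_b·K_d/n = 1 + 1.60×0.34/0.19 = 3.863
Contaminant velocity v_c = v/R = 0.4348/3.863 = 0.1126 m/d
t = L/v_c = 239/0.1126 = 2123 d

2120 days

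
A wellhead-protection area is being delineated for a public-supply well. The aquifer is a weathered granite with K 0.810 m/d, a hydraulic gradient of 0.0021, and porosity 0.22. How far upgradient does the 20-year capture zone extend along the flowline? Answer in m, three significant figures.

q = Ki = 0.810 × 0.0021 = 0.001701 m/d
Seepage velocity v = q / n = 0.001701 / 0.22 = 0.007732 m/d
T = 20 yr × 365 = 7300 d
L = v × T = 0.007732 × 7300 = 56.44 m

56.4 m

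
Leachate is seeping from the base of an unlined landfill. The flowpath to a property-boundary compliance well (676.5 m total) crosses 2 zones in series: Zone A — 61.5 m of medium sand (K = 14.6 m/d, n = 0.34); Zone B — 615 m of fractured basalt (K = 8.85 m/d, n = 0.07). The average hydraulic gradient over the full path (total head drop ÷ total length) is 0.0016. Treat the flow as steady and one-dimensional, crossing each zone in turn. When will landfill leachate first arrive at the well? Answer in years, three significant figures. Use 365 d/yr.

11.9 years

Continuity: the same q passes through each zone, so ΔH = q·Σ(L_j/K_j) — the zones act as resistances in series.
Σ(L/K) = 61.5/14.6 + 615/8.85 = 4.212 + 69.49 = 73.70 d
K_eq = L_total / Σ(L/K) = 676.5 / 73.70 = 9.179 m/d
q = K_eq · i = 9.179 × 0.0016 = 0.01469 m/d (same in every zone)
Zone A: v = q/n = 0.01469/0.34 = 0.04319 m/d → t_A = 61.5/0.04319 = 1424 d
Zone B: v = q/n = 0.01469/0.07 = 0.2098 m/d → t_B = 615/0.2098 = 2931 d
Total t = 1424 + 2931 = 4355 d
   = 4355 / 365 = 11.9 yr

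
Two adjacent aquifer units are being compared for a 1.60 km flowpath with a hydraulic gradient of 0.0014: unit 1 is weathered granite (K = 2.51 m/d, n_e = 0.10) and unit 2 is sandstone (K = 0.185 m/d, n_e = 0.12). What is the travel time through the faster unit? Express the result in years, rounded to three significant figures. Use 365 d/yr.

125 years

Unit 1 (weathered granite): v = 2.51×0.0014/0.10 = 0.03514 m/d, t = 1600/0.03514 = 45530 d
Unit 2 (sandstone): v = 0.185×0.0014/0.12 = 0.002158 m/d, t = 1600/0.002158 = 741300 d
Faster: 45530 d / 365 = 125 yr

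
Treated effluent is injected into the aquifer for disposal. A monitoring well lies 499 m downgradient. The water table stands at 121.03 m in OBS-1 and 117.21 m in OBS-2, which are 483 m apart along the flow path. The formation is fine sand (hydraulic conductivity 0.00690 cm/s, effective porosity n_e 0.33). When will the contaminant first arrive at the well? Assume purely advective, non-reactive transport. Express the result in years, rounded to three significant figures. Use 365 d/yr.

9.57 years

Hydraulic gradient i = (121.03 − 117.21) / 483 = 3.82 / 483 = 0.007909
K = 0.00690 cm/s × 864 = 5.962 m/d
Darcy flux q = K·i = 5.962 × 0.007909 = 0.04715 m/d
Average linear velocity = 0.04715 / 0.33 = 0.1429 m/d
t = L / v = 499 / 0.1429 = 3492 d
   = 3492 / 365 = 9.57 yr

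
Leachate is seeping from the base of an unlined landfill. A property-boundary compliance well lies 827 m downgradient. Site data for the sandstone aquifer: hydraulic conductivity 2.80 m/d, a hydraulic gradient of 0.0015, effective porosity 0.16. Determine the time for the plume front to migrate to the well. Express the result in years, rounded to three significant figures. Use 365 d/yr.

Darcy flux q = K·i = 2.80 × 0.0015 = 0.004200 m/d
Seepage velocity v = q / n = 0.004200 / 0.16 = 0.02625 m/d
t = L / v = 827 / 0.02625 = 31500 d
   = 31500 / 365 = 86.3 yr

86.3 years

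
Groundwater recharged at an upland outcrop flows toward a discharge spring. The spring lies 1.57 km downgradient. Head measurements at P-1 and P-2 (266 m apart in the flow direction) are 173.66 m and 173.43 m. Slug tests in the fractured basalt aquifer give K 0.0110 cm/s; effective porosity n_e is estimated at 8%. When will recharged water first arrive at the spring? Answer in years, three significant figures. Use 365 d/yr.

Hydraulic gradient i = (173.66 − 173.43) / 266 = 0.23 / 266 = 8.647e-4
K = 0.0110 cm/s × 864 = 9.504 m/d
Darcy flux q = K·i = 9.504 × 8.647e-4 = 0.008218 m/d
v = Ki/n = 9.504·8.647e-4/0.08 = 0.1027 m/d
L = 1.57 km = 1570 m
t = L / v = 1570 / 0.1027 = 15280 d
   = 15280 / 365 = 41.9 yr

41.9 years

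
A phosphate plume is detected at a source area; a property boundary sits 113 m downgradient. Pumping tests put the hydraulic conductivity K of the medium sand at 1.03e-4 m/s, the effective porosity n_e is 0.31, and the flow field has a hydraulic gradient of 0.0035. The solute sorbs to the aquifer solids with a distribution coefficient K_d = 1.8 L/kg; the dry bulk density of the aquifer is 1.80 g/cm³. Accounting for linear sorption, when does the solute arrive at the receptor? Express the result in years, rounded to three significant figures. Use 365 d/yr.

K = 1.03e-4 m/s × 86400 s/d = 8.899 m/d
q = Ki = 8.899 × 0.0035 = 0.03115 m/d
v = Ki/n = 8.899·0.0035/0.31 = 0.1005 m/d
Retardation R = 1 + ρ_b·K_d/n = 1 + 1.80×1.8/0.31 = 11.45
Contaminant velocity v_c = v/R = 0.1005/11.45 = 0.008774 m/d
t = L/v_c = 113/0.008774 = 12880 d
   = 12880/365 = 35.3 yr

35.3 years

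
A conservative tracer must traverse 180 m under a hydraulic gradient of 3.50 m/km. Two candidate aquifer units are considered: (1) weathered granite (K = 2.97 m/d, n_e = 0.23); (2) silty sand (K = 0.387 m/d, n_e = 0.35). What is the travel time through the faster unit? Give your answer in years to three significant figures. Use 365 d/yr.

10.9 years

Unit 1 (weathered granite): v = 2.97×0.0035/0.23 = 0.04520 m/d, t = 180/0.04520 = 3983 d
Unit 2 (silty sand): v = 0.387×0.0035/0.35 = 0.003870 m/d, t = 180/0.003870 = 46510 d
Faster: 3983 d / 365 = 10.9 yr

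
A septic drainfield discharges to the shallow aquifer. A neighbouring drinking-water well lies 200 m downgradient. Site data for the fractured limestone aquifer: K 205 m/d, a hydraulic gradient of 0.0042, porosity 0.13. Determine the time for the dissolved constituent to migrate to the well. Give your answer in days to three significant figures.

Darcy flux q = K·i = 205 × 0.0042 = 0.8610 m/d
Seepage velocity v = q / n = 0.8610 / 0.13 = 6.623 m/d
t = L / v = 200 / 6.623 = 30.20 d

30.2 days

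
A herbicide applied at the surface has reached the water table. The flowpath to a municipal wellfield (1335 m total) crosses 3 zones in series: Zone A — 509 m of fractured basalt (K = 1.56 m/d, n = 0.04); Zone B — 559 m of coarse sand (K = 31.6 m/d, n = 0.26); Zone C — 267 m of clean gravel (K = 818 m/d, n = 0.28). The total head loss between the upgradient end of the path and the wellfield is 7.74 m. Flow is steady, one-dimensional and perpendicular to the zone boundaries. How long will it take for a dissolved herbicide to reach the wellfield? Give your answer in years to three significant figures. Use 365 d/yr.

Continuity: the same q passes through each zone, so ΔH = q·Σ(L_j/K_j) — the zones act as resistances in series.
Σ(L/K) = 509/1.56 + 559/31.6 + 267/818 = 326.3 + 17.69 + 0.3264 = 344.3 d
q = ΔH / Σ(L/K) = 7.74 / 344.3 = 0.02248 m/d (same in every zone)
Zone A: v = q/n = 0.02248/0.04 = 0.5620 m/d → t_A = 509/0.5620 = 905.7 d
Zone B: v = q/n = 0.02248/0.26 = 0.08646 m/d → t_B = 559/0.08646 = 6465 d
Zone C: v = q/n = 0.02248/0.28 = 0.08029 m/d → t_C = 267/0.08029 = 3326 d
Total t = 905.7 + 6465 + 3326 = 10700 d
   = 10700 / 365 = 29.3 yr

29.3 years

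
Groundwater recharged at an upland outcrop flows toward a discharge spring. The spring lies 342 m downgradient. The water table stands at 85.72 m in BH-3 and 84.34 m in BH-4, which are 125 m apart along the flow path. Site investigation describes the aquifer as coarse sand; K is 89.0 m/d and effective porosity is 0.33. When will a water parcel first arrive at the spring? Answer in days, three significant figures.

115 days

Hydraulic gradient i = (85.72 − 84.34) / 125 = 1.38 / 125 = 0.01104
Darcy flux q = K·i = 89.0 × 0.01104 = 0.9826 m/d
Seepage velocity v = q / n = 0.9826 / 0.33 = 2.977 m/d
t = L / v = 342 / 2.977 = 114.9 d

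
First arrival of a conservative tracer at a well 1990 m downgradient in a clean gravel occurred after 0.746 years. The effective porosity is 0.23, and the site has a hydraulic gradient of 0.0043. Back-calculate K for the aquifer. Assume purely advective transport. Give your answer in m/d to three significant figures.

t = 0.746 years = 272.3 d
v = L / t = 1990 / 272.3 = 7.308 m/d
K = v · n / i = 7.308 × 0.23 / 0.0043 = 391 m/d

391 m/d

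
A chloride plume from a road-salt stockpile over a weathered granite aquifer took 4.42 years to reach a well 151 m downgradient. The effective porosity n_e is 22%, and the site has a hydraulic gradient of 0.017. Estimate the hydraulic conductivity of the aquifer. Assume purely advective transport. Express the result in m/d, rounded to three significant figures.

t = 4.42 years = 1613 d
v = L / t = 151 / 1613 = 0.09360 m/d
K = v · n / i = 0.09360 × 0.22 / 0.017 = 1.21 m/d

1.21 m/d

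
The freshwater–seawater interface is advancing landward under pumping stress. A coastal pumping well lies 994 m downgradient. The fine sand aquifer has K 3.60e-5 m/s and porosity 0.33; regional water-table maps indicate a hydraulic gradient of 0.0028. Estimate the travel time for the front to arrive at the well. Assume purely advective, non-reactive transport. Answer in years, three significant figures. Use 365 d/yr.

103 years

K = 3.60e-5 m/s × 86400 s/d = 3.110 m/d
q = Ki = 3.110 × 0.0028 = 0.008709 m/d
v_s = q/n_e = 0.008709/0.33 = 0.02639 m/d
t = L / v = 994 / 0.02639 = 37660 d
   = 37660 / 365 = 103 yr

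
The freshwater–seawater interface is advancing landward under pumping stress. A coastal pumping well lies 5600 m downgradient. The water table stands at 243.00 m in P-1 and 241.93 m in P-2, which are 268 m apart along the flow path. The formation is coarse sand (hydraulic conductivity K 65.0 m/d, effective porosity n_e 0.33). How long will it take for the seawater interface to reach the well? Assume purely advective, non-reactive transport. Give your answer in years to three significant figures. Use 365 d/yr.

19.5 years

Hydraulic gradient i = (243.00 − 241.93) / 268 = 1.07 / 268 = 0.003993
q = Ki = 65.0 × 0.003993 = 0.2595 m/d
v = Ki/n = 65.0·0.003993/0.33 = 0.7864 m/d
t = L / v = 5600 / 0.7864 = 7121 d
   = 7121 / 365 = 19.5 yr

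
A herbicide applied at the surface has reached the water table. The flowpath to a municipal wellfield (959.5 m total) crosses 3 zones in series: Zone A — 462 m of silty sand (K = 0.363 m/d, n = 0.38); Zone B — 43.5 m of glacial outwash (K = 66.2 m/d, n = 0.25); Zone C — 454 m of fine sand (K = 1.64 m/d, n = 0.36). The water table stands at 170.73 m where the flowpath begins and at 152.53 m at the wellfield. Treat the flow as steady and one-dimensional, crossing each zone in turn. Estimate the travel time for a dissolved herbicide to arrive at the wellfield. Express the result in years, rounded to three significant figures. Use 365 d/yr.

Total head drop ΔH = 170.73 − 152.53 = 18.20 m
Continuity: the same q passes through each zone, so ΔH = q·Σ(L_j/K_j) — the zones act as resistances in series.
Σ(L/K) = 462/0.363 + 43.5/66.2 + 454/1.64 = 1273 + 0.6571 + 276.8 = 1550 d
q = ΔH / Σ(L/K) = 18.20 / 1550 = 0.01174 m/d (same in every zone)
Zone A: v = q/n = 0.01174/0.38 = 0.03090 m/d → t_A = 462/0.03090 = 14950 d
Zone B: v = q/n = 0.01174/0.25 = 0.04696 m/d → t_B = 43.5/0.04696 = 926.3 d
Zone C: v = q/n = 0.01174/0.36 = 0.03261 m/d → t_C = 454/0.03261 = 13920 d
Total t = 14950 + 926.3 + 13920 = 29800 d
   = 29800 / 365 = 81.6 yr

81.6 years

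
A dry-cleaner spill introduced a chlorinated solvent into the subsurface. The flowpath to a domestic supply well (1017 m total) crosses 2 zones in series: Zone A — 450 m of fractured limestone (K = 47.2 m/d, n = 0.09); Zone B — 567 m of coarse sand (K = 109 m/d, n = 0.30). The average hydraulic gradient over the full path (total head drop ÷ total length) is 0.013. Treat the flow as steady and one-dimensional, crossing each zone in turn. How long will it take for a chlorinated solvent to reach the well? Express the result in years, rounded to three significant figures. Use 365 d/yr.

0.643 years

Continuity: the same q passes through each zone, so ΔH = q·Σ(L_j/K_j) — the zones act as resistances in series.
Σ(L/K) = 450/47.2 + 567/109 = 9.534 + 5.202 = 14.74 d
K_eq = L_total / Σ(L/K) = 1017 / 14.74 = 69.02 m/d
q = K_eq · i = 69.02 × 0.013 = 0.8972 m/d (same in every zone)
Zone A: v = q/n = 0.8972/0.09 = 9.969 m/d → t_A = 450/9.969 = 45.14 d
Zone B: v = q/n = 0.8972/0.30 = 2.991 m/d → t_B = 567/2.991 = 189.6 d
Total t = 45.14 + 189.6 = 234.7 d
   = 234.7 / 365 = 0.643 yr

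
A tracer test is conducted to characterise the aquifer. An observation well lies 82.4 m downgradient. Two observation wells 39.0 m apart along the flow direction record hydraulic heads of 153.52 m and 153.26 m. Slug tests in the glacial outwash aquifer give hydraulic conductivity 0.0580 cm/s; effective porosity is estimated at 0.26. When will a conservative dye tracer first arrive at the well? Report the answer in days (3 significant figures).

Hydraulic gradient i = (153.52 − 153.26) / 39.0 = 0.26 / 39.0 = 0.006667
K = 0.0580 cm/s × 864 = 50.11 m/d
q = Ki = 50.11 × 0.006667 = 0.3341 m/d
v_s = q/n_e = 0.3341/0.26 = 1.285 m/d
t = L / v = 82.4 / 1.285 = 64.13 d

64.1 days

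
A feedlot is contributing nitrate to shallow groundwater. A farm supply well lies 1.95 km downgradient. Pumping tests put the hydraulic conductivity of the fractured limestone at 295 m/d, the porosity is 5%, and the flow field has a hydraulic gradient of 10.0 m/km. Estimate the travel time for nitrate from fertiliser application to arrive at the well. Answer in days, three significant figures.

Darcy flux q = K·i = 295 × 0.010 = 2.950 m/d
v_s = q/n_e = 2.950/0.05 = 59.00 m/d
L = 1.95 km = 1950 m
t = L / v = 1950 / 59.00 = 33.05 d

33.1 days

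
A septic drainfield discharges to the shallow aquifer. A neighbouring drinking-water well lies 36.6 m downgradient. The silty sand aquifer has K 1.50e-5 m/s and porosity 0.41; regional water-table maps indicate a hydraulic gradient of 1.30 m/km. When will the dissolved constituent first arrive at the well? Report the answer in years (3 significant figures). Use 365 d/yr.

K = 1.50e-5 m/s × 86400 s/d = 1.296 m/d
q = Ki = 1.296 × 0.0013 = 0.001685 m/d
v_s = q/n_e = 0.001685/0.41 = 0.004109 m/d
t = L / v = 36.6 / 0.004109 = 8907 d
   = 8907 / 365 = 24.4 yr

24.4 years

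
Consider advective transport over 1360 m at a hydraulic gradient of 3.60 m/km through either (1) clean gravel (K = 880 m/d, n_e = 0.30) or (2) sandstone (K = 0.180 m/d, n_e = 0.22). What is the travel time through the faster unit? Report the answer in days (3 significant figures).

Unit 1 (clean gravel): v = 880×0.0036/0.30 = 10.56 m/d, t = 1360/10.56 = 128.8 d
Unit 2 (sandstone): v = 0.180×0.0036/0.22 = 0.002945 m/d, t = 1360/0.002945 = 461700 d
Faster unit: t = 129 d

129 days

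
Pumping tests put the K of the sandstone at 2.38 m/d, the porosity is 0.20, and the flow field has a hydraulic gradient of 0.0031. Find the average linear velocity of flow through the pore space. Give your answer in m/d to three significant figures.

0.0369 m/d

q = Ki = 2.38 × 0.0031 = 0.007378 m/d
Seepage velocity v = q / n = 0.007378 / 0.20 = 0.03689 m/d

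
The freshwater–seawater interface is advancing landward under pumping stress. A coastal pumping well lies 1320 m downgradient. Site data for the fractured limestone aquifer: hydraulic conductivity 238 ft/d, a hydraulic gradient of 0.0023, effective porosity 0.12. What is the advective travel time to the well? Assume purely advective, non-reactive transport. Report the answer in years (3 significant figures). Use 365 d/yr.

2.60 years

K = 238 ft/d × 0.3048 = 72.54 m/d
Specific discharge q = 72.54 × 0.0023 = 0.1668 m/d
Seepage velocity v = q / n = 0.1668 / 0.12 = 1.390 m/d
t = L / v = 1320 / 1.390 = 949.4 d
   = 949.4 / 365 = 2.60 yr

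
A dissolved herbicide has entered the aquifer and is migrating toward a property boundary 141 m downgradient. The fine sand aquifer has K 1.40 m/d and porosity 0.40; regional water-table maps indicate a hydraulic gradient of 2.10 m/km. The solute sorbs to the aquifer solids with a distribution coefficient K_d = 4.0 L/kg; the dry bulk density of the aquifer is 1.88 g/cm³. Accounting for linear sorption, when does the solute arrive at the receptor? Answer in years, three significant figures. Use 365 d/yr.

1040 years

q = Ki = 1.40 × 0.0021 = 0.002940 m/d
Average linear velocity = 0.002940 / 0.40 = 0.007350 m/d
Retardation R = 1 + ρ_b·K_d/n = 1 + 1.88×4.0/0.40 = 19.80
Contaminant velocity v_c = v/R = 0.007350/19.80 = 3.712e-4 m/d
t = L/v_c = 141/3.712e-4 = 379800 d
   = 379800/365 = 1040 yr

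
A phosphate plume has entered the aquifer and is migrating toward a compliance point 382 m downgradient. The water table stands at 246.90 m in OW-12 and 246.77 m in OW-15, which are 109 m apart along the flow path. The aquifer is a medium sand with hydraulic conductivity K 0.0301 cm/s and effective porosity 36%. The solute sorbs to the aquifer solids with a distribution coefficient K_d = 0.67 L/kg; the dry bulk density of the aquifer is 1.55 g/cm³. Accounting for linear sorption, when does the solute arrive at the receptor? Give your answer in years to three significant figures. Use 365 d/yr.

47.2 years

Hydraulic gradient i = (246.90 − 246.77) / 109 = 0.13 / 109 = 0.001193
K = 0.0301 cm/s × 864 = 26.01 m/d
Darcy flux q = K·i = 26.01 × 0.001193 = 0.03102 m/d
v_s = q/n_e = 0.03102/0.36 = 0.08616 m/d
Retardation R = 1 + ρ_b·K_d/n = 1 + 1.55×0.67/0.36 = 3.885
Contaminant velocity v_c = v/R = 0.08616/3.885 = 0.02218 m/d
t = L/v_c = 382/0.02218 = 17220 d
   = 17220/365 = 47.2 yr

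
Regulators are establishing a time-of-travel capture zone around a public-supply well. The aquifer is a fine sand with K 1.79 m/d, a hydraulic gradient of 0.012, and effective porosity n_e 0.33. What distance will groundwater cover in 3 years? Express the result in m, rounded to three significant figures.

71.3 m

Specific discharge q = 1.79 × 0.012 = 0.02148 m/d
v_s = q/n_e = 0.02148/0.33 = 0.06509 m/d
T = 3 yr × 365 = 1095 d
L = v × T = 0.06509 × 1095 = 71.27 m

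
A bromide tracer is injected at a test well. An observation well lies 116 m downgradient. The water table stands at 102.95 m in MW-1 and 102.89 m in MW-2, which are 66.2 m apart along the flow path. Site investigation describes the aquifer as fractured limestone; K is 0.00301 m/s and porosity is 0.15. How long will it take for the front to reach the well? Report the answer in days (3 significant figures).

Hydraulic gradient i = (102.95 − 102.89) / 66.2 = 0.06 / 66.2 = 9.063e-4
K = 0.00301 m/s × 86400 s/d = 260.1 m/d
Specific discharge q = 260.1 × 9.063e-4 = 0.2357 m/d
Seepage velocity v = q / n = 0.2357 / 0.15 = 1.571 m/d
t = L / v = 116 / 1.571 = 73.82 d

73.8 days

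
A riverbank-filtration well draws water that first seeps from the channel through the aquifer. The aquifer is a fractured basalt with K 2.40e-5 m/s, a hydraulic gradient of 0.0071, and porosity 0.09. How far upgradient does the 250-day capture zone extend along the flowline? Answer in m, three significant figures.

40.9 m

K = 2.40e-5 m/s × 86400 s/d = 2.074 m/d
Darcy flux q = K·i = 2.074 × 0.0071 = 0.01472 m/d
Seepage velocity v = q / n = 0.01472 / 0.09 = 0.1636 m/d
L = v × T = 0.1636 × 250 = 40.90 m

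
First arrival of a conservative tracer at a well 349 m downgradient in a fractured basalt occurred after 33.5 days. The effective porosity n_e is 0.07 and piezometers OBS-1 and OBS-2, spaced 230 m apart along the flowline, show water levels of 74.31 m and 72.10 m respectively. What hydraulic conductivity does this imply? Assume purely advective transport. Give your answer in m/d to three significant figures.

75.9 m/d

Hydraulic gradient i = (74.31 − 72.10) / 230 = 2.21 / 230 = 0.009609
v = L / t = 349 / 33.5 = 10.42 m/d
K = v · n / i = 10.42 × 0.07 / 0.009609 = 75.9 m/d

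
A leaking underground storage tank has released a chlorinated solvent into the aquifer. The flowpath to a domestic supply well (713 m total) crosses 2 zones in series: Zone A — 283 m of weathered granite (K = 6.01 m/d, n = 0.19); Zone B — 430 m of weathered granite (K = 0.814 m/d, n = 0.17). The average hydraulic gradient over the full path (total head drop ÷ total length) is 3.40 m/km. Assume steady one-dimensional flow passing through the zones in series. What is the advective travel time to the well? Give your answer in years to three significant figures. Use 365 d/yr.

Continuity: the same q passes through each zone, so ΔH = q·Σ(L_j/K_j) — the zones act as resistances in series.
Σ(L/K) = 283/6.01 + 430/0.814 = 47.09 + 528.3 = 575.3 d
K_eq = L_total / Σ(L/K) = 713 / 575.3 = 1.239 m/d
q = K_eq · i = 1.239 × 0.0034 = 0.004213 m/d (same in every zone)
Zone A: v = q/n = 0.004213/0.19 = 0.02218 m/d → t_A = 283/0.02218 = 12760 d
Zone B: v = q/n = 0.004213/0.17 = 0.02479 m/d → t_B = 430/0.02479 = 17350 d
Total t = 12760 + 17350 = 30110 d
   = 30110 / 365 = 82.5 yr

82.5 years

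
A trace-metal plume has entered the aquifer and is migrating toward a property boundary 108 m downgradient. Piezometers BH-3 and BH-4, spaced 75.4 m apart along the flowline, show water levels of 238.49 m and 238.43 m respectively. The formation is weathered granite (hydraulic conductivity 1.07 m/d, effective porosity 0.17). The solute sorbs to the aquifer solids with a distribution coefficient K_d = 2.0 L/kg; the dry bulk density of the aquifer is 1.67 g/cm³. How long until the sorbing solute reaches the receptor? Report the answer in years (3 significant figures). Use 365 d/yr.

Hydraulic gradient i = (238.49 − 238.43) / 75.4 = 0.06 / 75.4 = 7.958e-4
q = Ki = 1.07 × 7.958e-4 = 8.515e-4 m/d
Seepage velocity v = q / n = 8.515e-4 / 0.17 = 0.005009 m/d
Retardation R = 1 + ρ_b·K_d/n = 1 + 1.67×2.0/0.17 = 20.65
Contaminant velocity v_c = v/R = 0.005009/20.65 = 2.426e-4 m/d
t = L/v_c = 108/2.426e-4 = 445200 d
   = 445200/365 = 1220 yr

1220 years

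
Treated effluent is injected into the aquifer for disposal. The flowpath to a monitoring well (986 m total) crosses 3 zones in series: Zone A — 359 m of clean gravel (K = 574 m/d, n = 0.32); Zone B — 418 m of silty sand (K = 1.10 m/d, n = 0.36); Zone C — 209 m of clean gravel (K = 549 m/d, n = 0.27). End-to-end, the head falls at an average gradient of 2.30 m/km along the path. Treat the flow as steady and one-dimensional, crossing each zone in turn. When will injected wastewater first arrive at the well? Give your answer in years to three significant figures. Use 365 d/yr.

148 years

Continuity: the same q passes through each zone, so ΔH = q·Σ(L_j/K_j) — the zones act as resistances in series.
Σ(L/K) = 359/574 + 418/1.10 + 209/549 = 0.6254 + 380.0 + 0.3807 = 381.0 d
K_eq = L_total / Σ(L/K) = 986 / 381.0 = 2.588 m/d
q = K_eq · i = 2.588 × 0.0023 = 0.005952 m/d (same in every zone)
Zone A: v = q/n = 0.005952/0.32 = 0.01860 m/d → t_A = 359/0.01860 = 19300 d
Zone B: v = q/n = 0.005952/0.36 = 0.01653 m/d → t_B = 418/0.01653 = 25280 d
Zone C: v = q/n = 0.005952/0.27 = 0.02204 m/d → t_C = 209/0.02204 = 9481 d
Total t = 19300 + 25280 + 9481 = 54060 d
   = 54060 / 365 = 148 yr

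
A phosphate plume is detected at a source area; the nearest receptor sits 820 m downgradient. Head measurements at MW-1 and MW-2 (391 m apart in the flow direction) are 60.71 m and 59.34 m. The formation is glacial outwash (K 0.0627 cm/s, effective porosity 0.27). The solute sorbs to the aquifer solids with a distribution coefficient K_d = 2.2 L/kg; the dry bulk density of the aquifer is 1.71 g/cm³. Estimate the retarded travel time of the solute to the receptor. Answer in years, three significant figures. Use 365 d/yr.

47.7 years

Hydraulic gradient i = (60.71 − 59.34) / 391 = 1.37 / 391 = 0.003504
K = 0.0627 cm/s × 864 = 54.17 m/d
Darcy flux q = K·i = 54.17 × 0.003504 = 0.1898 m/d
Seepage velocity v = q / n = 0.1898 / 0.27 = 0.7030 m/d
Retardation R = 1 + ρ_b·K_d/n = 1 + 1.71×2.2/0.27 = 14.93
Contaminant velocity v_c = v/R = 0.7030/14.93 = 0.04708 m/d
t = L/v_c = 820/0.04708 = 17420 d
   = 17420/365 = 47.7 yr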